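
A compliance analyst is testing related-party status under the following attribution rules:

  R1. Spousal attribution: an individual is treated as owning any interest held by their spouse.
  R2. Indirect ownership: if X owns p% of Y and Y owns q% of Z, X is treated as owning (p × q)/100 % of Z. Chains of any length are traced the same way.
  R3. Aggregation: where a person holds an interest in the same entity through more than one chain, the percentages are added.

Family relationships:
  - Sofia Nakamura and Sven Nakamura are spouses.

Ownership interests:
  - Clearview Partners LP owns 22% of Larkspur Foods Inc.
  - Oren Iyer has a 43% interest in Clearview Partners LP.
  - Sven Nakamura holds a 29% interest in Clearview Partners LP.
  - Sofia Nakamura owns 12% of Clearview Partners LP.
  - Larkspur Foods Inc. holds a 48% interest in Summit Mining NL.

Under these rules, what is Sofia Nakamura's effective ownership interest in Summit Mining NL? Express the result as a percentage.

By spousal attribution (R1), Sofia Nakamura is treated as also owning Sven Nakamura's interest in Clearview Partners LP, giving 12% + 29% = 41%.
Chain via Clearview Partners LP → Larkspur Foods Inc. (R2): 41% × 22% × 48% = 4.3296% of Summit Mining NL.

4.3296%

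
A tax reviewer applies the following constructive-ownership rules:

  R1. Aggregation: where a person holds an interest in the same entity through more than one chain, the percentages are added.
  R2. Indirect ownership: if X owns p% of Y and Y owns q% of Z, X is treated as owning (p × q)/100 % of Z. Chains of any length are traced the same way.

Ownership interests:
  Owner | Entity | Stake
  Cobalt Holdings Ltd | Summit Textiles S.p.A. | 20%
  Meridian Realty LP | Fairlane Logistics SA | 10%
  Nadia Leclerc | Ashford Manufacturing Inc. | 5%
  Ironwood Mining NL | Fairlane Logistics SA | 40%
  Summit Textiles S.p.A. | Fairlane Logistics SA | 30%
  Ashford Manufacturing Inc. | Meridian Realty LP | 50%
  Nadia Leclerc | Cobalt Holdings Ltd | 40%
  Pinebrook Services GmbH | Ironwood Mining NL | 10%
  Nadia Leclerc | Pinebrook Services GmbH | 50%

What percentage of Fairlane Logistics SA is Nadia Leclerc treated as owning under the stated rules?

4.65%

Chain via Pinebrook Services GmbH → Ironwood Mining NL (R2): 50% × 10% × 40% = 2% of Fairlane Logistics SA.
Chain via Ashford Manufacturing Inc. → Meridian Realty LP (R2): 5% × 50% × 10% = 0.25% of Fairlane Logistics SA.
Chain via Cobalt Holdings Ltd → Summit Textiles S.p.A. (R2): 40% × 20% × 30% = 2.4% of Fairlane Logistics SA.
Aggregating (R1): 2% + 0.25% + 2.4% = 4.65%.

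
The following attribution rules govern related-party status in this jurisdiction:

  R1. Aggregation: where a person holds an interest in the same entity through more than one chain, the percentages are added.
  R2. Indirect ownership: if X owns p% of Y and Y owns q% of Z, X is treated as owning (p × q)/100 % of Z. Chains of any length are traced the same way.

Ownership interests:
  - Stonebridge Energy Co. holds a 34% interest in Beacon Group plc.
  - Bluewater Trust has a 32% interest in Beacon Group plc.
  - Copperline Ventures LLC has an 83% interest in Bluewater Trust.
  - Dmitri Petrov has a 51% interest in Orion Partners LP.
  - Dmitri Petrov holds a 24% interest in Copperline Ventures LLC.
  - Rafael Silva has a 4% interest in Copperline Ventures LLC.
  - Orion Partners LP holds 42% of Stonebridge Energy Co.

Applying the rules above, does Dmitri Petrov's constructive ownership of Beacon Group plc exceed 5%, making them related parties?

Yes

Chain via Copperline Ventures LLC → Bluewater Trust (R2): 24% × 83% × 32% = 6.3744% of Beacon Group plc.
Chain via Orion Partners LP → Stonebridge Energy Co. (R2): 51% × 42% × 34% = 7.2828% of Beacon Group plc.
Aggregating (R1): 6.3744% + 7.2828% = 13.6572%.
13.6572% exceeds the 5% threshold, so Dmitri is a related party to Beacon Group plc.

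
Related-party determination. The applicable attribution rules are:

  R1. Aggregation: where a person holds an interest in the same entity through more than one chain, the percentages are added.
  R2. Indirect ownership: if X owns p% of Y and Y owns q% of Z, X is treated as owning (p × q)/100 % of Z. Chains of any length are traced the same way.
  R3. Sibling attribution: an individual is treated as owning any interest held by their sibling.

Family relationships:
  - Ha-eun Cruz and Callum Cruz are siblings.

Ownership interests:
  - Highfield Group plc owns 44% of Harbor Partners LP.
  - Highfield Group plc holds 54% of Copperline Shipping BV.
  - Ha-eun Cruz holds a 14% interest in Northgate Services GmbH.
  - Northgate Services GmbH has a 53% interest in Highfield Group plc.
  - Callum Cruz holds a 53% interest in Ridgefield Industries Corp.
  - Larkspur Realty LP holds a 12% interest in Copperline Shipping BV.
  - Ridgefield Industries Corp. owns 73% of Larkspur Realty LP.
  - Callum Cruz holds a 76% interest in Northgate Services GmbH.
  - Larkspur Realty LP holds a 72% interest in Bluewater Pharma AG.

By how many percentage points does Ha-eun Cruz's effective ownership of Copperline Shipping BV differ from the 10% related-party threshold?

By sibling attribution (R3), Ha-eun Cruz is treated as also owning Callum Cruz's interest in Northgate Services GmbH, giving 14% + 76% = 90%.
By sibling attribution (R3), Ha-eun Cruz is treated as owning Callum Cruz's 53% interest in Ridgefield Industries Corp.
Chain via Northgate Services GmbH → Highfield Group plc (R2): 90% × 53% × 54% = 25.758% of Copperline Shipping BV.
Chain via Ridgefield Industries Corp. → Larkspur Realty LP (R2): 53% × 73% × 12% = 4.6428% of Copperline Shipping BV.
Aggregating (R1): 25.758% + 4.6428% = 30.4008%.
30.4008% exceeds the 10% threshold by 20.4008 percentage points.

20.4008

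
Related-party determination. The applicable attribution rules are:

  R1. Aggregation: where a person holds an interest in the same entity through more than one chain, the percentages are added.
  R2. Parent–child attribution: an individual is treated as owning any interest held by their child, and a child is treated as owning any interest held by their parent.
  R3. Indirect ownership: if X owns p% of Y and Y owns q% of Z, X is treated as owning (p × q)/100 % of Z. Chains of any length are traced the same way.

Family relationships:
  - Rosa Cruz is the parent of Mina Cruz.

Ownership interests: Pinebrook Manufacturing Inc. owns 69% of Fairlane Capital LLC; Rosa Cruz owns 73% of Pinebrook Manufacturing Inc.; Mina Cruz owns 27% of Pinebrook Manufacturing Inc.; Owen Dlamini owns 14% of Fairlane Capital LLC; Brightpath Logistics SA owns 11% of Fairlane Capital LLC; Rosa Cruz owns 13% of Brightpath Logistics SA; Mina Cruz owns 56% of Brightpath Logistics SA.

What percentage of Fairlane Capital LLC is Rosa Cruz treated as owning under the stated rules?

By parent–child attribution (R2), Rosa Cruz is treated as also owning Mina Cruz's interest in Pinebrook Manufacturing Inc, giving 73% + 27% = 100%.
By parent–child attribution (R2), Rosa Cruz is treated as also owning Mina Cruz's interest in Brightpath Logistics SA, giving 13% + 56% = 69%.
Chain via Pinebrook Manufacturing Inc. (R3): 100% × 69% = 69% of Fairlane Capital LLC.
Chain via Brightpath Logistics SA (R3): 69% × 11% = 7.59% of Fairlane Capital LLC.
Aggregating (R1): 69% + 7.59% = 76.59%.

76.59%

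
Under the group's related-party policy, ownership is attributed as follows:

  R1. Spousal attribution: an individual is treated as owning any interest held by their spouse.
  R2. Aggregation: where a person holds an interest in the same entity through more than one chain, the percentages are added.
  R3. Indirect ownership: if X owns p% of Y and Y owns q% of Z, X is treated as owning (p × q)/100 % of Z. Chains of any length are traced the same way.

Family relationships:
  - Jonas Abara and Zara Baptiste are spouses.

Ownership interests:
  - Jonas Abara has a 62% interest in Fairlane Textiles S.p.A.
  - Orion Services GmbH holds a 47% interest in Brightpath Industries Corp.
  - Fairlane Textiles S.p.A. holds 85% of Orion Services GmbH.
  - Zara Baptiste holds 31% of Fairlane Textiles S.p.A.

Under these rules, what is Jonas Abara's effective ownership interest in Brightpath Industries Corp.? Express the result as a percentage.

By spousal attribution (R1), Jonas Abara is treated as also owning Zara Baptiste's interest in Fairlane Textiles S.p.A, giving 62% + 31% = 93%.
Chain via Fairlane Textiles S.p.A. → Orion Services GmbH (R3): 93% × 85% × 47% = 37.1535% of Brightpath Industries Corp.

37.1535%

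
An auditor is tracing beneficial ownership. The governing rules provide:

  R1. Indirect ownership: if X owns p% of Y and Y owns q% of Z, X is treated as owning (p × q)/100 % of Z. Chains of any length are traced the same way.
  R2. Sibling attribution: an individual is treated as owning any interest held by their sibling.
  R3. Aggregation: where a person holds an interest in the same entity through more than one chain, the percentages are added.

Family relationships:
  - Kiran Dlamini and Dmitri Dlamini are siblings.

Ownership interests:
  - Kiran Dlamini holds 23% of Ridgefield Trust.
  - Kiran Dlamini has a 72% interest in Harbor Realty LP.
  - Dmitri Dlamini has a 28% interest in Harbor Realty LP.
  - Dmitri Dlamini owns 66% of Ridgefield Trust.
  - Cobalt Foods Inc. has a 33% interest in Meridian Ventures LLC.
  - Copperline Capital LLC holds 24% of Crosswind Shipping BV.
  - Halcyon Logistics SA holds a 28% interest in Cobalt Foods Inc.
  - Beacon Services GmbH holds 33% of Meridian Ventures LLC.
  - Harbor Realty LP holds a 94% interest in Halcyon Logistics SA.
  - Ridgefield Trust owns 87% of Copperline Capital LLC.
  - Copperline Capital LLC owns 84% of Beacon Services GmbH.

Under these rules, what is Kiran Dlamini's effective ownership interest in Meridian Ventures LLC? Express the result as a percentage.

By sibling attribution (R2), Kiran Dlamini is treated as also owning Dmitri Dlamini's interest in Harbor Realty LP, giving 72% + 28% = 100%.
By sibling attribution (R2), Kiran Dlamini is treated as also owning Dmitri Dlamini's interest in Ridgefield Trust, giving 23% + 66% = 89%.
Chain via Harbor Realty LP → Halcyon Logistics SA → Cobalt Foods Inc. (R1): 100% × 94% × 28% × 33% = 8.6856% of Meridian Ventures LLC.
Chain via Ridgefield Trust → Copperline Capital LLC → Beacon Services GmbH (R1): 89% × 87% × 84% × 33% = 21.463596% of Meridian Ventures LLC.
Aggregating (R3): 8.6856% + 21.463596% = 30.149196%.

30.149196%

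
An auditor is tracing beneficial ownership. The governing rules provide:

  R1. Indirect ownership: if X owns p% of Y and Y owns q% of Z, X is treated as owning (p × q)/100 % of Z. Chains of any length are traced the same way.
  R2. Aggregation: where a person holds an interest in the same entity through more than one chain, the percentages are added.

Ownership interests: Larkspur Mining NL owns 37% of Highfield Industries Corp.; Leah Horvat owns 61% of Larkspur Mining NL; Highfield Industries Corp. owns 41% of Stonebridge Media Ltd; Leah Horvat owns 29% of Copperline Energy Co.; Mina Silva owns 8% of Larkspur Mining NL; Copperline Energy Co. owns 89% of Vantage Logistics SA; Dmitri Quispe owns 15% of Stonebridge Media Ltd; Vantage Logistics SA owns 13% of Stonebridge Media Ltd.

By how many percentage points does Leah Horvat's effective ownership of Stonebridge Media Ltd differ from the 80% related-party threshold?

67.391

Chain via Larkspur Mining NL → Highfield Industries Corp. (R1): 61% × 37% × 41% = 9.2537% of Stonebridge Media Ltd.
Chain via Copperline Energy Co. → Vantage Logistics SA (R1): 29% × 89% × 13% = 3.3553% of Stonebridge Media Ltd.
Aggregating (R2): 9.2537% + 3.3553% = 12.609%.
12.609% falls short of the 80% threshold by 67.391 percentage points.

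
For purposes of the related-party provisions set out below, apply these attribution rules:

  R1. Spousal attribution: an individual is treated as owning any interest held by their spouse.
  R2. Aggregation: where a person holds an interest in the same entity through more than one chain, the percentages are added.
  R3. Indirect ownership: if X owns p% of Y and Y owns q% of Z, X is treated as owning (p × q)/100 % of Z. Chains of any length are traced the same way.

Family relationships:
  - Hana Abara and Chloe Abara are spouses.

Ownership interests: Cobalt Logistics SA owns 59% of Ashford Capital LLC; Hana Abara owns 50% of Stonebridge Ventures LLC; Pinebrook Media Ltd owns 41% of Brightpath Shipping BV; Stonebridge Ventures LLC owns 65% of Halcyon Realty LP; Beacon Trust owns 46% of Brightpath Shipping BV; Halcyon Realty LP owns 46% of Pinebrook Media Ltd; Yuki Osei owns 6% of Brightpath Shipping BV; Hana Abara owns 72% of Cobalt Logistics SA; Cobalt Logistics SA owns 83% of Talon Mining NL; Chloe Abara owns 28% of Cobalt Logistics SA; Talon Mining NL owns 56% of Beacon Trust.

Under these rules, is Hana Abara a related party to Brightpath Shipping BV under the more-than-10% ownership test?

Yes

By spousal attribution (R1), Hana Abara is treated as also owning Chloe Abara's interest in Cobalt Logistics SA, giving 72% + 28% = 100%.
Chain via Stonebridge Ventures LLC → Halcyon Realty LP → Pinebrook Media Ltd (R3): 50% × 65% × 46% × 41% = 6.1295% of Brightpath Shipping BV.
Chain via Cobalt Logistics SA → Talon Mining NL → Beacon Trust (R3): 100% × 83% × 56% × 46% = 21.3808% of Brightpath Shipping BV.
Aggregating (R2): 6.1295% + 21.3808% = 27.5103%.
27.5103% exceeds the 10% threshold, so Hana is a related party to Brightpath Shipping BV.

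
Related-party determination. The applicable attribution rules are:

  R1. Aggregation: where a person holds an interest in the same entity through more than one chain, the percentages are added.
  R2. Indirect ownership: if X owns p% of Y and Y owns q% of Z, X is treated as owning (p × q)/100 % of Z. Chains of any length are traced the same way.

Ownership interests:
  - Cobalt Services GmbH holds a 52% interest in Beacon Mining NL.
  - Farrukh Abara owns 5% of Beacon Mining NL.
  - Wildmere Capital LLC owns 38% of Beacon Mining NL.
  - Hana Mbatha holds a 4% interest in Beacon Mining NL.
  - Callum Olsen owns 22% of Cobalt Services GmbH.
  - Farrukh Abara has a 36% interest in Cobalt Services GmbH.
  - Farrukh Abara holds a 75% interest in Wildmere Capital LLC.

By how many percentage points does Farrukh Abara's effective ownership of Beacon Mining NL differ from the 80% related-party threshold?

Chain via Cobalt Services GmbH (R2): 36% × 52% = 18.72% of Beacon Mining NL.
Chain via Wildmere Capital LLC (R2): 75% × 38% = 28.5% of Beacon Mining NL.
Direct interest in Beacon Mining NL: 5%.
Aggregating (R1): 18.72% + 28.5% + 5% = 52.22%.
52.22% falls short of the 80% threshold by 27.78 percentage points.

27.78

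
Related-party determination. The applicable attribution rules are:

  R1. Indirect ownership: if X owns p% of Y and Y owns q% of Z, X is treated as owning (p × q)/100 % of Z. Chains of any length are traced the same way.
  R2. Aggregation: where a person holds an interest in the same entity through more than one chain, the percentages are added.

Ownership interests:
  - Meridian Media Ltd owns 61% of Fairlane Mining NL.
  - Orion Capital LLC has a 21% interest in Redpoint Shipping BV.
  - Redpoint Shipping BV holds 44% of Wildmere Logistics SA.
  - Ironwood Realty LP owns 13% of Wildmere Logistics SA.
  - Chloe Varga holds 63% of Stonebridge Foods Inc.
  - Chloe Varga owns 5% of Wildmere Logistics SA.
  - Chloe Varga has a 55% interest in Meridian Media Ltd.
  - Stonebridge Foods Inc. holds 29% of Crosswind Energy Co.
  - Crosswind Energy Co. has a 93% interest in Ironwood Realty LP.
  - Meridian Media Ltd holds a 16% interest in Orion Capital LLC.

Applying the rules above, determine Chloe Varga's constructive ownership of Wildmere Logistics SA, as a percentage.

8.021963%

Chain via Meridian Media Ltd → Orion Capital LLC → Redpoint Shipping BV (R1): 55% × 16% × 21% × 44% = 0.81312% of Wildmere Logistics SA.
Chain via Stonebridge Foods Inc. → Crosswind Energy Co. → Ironwood Realty LP (R1): 63% × 29% × 93% × 13% = 2.208843% of Wildmere Logistics SA.
Direct interest in Wildmere Logistics SA: 5%.
Aggregating (R2): 0.81312% + 2.208843% + 5% = 8.021963%.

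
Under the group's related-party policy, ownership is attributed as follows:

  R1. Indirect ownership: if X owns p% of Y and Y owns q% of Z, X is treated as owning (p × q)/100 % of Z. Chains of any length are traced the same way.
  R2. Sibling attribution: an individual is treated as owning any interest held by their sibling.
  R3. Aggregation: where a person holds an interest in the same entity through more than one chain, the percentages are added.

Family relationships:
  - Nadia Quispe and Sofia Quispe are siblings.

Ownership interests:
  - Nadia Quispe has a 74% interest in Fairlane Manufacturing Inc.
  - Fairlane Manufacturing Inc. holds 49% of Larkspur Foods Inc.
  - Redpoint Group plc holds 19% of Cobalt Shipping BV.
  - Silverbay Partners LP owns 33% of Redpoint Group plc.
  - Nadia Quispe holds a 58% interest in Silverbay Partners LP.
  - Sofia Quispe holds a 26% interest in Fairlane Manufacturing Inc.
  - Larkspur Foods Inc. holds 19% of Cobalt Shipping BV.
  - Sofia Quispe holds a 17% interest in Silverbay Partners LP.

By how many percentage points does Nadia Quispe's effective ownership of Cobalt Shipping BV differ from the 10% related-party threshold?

4.0125

By sibling attribution (R2), Nadia Quispe is treated as also owning Sofia Quispe's interest in Fairlane Manufacturing Inc, giving 74% + 26% = 100%.
By sibling attribution (R2), Nadia Quispe is treated as also owning Sofia Quispe's interest in Silverbay Partners LP, giving 58% + 17% = 75%.
Chain via Fairlane Manufacturing Inc. → Larkspur Foods Inc. (R1): 100% × 49% × 19% = 9.31% of Cobalt Shipping BV.
Chain via Silverbay Partners LP → Redpoint Group plc (R1): 75% × 33% × 19% = 4.7025% of Cobalt Shipping BV.
Aggregating (R3): 9.31% + 4.7025% = 14.0125%.
14.0125% exceeds the 10% threshold by 4.0125 percentage points.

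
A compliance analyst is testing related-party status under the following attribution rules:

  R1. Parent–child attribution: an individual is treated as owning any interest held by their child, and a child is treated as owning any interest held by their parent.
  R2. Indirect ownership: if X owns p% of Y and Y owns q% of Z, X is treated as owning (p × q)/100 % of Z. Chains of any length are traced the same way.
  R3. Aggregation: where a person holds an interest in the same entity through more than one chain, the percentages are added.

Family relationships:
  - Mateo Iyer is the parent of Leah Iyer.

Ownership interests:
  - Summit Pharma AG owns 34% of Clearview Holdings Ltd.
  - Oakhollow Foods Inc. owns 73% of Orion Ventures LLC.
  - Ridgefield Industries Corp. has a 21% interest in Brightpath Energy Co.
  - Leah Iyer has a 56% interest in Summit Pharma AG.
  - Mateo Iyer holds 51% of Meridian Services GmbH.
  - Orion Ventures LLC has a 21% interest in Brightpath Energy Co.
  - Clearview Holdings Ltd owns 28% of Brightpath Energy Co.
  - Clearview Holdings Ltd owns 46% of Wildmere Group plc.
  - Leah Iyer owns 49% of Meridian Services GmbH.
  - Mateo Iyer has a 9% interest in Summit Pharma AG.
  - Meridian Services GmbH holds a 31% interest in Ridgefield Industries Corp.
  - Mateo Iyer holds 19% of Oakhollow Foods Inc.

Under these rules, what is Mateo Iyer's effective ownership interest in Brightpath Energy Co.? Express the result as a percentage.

By parent–child attribution (R1), Mateo Iyer is treated as also owning Leah Iyer's interest in Meridian Services GmbH, giving 51% + 49% = 100%.
By parent–child attribution (R1), Mateo Iyer is treated as also owning Leah Iyer's interest in Summit Pharma AG, giving 9% + 56% = 65%.
Chain via Meridian Services GmbH → Ridgefield Industries Corp. (R2): 100% × 31% × 21% = 6.51% of Brightpath Energy Co.
Chain via Summit Pharma AG → Clearview Holdings Ltd (R2): 65% × 34% × 28% = 6.188% of Brightpath Energy Co.
Chain via Oakhollow Foods Inc. → Orion Ventures LLC (R2): 19% × 73% × 21% = 2.9127% of Brightpath Energy Co.
Aggregating (R3): 6.51% + 6.188% + 2.9127% = 15.6107%.

15.6107%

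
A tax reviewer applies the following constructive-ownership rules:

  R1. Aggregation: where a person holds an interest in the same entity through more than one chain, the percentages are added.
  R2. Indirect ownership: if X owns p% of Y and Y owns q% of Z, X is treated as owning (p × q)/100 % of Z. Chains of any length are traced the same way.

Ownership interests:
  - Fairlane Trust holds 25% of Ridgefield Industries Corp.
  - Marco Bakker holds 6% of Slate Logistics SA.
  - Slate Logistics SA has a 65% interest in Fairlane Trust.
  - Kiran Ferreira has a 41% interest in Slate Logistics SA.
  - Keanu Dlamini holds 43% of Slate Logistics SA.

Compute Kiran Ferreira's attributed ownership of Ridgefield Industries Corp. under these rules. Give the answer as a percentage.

6.6625%

Chain via Slate Logistics SA → Fairlane Trust (R2): 41% × 65% × 25% = 6.6625% of Ridgefield Industries Corp.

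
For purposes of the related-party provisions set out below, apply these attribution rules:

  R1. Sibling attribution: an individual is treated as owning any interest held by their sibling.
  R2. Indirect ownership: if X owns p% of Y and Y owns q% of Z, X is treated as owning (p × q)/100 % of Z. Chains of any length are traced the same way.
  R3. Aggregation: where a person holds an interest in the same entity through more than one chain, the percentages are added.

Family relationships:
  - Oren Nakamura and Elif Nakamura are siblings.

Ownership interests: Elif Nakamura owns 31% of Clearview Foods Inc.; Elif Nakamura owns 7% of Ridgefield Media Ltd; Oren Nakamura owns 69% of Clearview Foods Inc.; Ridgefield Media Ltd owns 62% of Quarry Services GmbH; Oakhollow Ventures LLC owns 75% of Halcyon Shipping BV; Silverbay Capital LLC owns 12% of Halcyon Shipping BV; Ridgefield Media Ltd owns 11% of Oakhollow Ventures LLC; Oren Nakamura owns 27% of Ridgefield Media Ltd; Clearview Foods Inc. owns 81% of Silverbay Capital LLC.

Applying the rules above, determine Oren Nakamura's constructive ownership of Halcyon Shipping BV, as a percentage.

By sibling attribution (R1), Oren Nakamura is treated as also owning Elif Nakamura's interest in Clearview Foods Inc, giving 69% + 31% = 100%.
By sibling attribution (R1), Oren Nakamura is treated as also owning Elif Nakamura's interest in Ridgefield Media Ltd, giving 27% + 7% = 34%.
Chain via Clearview Foods Inc. → Silverbay Capital LLC (R2): 100% × 81% × 12% = 9.72% of Halcyon Shipping BV.
Chain via Ridgefield Media Ltd → Oakhollow Ventures LLC (R2): 34% × 11% × 75% = 2.805% of Halcyon Shipping BV.
Aggregating (R3): 9.72% + 2.805% = 12.525%.

12.525%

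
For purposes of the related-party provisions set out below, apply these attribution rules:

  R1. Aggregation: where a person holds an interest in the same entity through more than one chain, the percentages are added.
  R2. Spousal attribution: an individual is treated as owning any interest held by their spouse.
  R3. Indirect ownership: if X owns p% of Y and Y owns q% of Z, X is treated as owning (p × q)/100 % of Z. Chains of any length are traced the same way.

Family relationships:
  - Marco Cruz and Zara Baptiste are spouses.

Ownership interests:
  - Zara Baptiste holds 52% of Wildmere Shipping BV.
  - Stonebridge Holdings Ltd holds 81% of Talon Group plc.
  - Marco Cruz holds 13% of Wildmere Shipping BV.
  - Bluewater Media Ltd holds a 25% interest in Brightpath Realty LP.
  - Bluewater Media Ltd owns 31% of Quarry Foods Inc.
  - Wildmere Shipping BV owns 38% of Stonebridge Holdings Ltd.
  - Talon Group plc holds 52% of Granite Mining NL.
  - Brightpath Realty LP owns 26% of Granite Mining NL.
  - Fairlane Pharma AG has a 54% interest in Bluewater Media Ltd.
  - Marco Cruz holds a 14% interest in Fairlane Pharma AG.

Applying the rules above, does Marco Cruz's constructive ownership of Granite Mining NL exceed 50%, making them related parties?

By spousal attribution (R2), Marco Cruz is treated as also owning Zara Baptiste's interest in Wildmere Shipping BV, giving 13% + 52% = 65%.
Chain via Fairlane Pharma AG → Bluewater Media Ltd → Brightpath Realty LP (R3): 14% × 54% × 25% × 26% = 0.4914% of Granite Mining NL.
Chain via Wildmere Shipping BV → Stonebridge Holdings Ltd → Talon Group plc (R3): 65% × 38% × 81% × 52% = 10.40364% of Granite Mining NL.
Aggregating (R1): 0.4914% + 10.40364% = 10.89504%.
10.89504% does not exceed the 50% threshold, so Marco is not a related party to Granite Mining NL.

No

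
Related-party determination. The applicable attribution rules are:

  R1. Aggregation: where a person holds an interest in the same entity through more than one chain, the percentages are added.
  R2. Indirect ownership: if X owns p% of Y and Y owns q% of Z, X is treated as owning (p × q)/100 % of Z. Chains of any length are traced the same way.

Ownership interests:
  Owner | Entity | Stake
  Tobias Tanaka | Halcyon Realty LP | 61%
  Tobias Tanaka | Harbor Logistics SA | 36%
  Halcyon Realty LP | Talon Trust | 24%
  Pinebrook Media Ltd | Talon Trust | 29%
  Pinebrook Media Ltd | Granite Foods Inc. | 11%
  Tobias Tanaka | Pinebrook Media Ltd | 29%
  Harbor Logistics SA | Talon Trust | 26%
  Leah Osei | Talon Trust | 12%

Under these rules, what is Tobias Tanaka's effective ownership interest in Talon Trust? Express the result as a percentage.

32.41%

Chain via Harbor Logistics SA (R2): 36% × 26% = 9.36% of Talon Trust.
Chain via Pinebrook Media Ltd (R2): 29% × 29% = 8.41% of Talon Trust.
Chain via Halcyon Realty LP (R2): 61% × 24% = 14.64% of Talon Trust.
Aggregating (R1): 9.36% + 8.41% + 14.64% = 32.41%.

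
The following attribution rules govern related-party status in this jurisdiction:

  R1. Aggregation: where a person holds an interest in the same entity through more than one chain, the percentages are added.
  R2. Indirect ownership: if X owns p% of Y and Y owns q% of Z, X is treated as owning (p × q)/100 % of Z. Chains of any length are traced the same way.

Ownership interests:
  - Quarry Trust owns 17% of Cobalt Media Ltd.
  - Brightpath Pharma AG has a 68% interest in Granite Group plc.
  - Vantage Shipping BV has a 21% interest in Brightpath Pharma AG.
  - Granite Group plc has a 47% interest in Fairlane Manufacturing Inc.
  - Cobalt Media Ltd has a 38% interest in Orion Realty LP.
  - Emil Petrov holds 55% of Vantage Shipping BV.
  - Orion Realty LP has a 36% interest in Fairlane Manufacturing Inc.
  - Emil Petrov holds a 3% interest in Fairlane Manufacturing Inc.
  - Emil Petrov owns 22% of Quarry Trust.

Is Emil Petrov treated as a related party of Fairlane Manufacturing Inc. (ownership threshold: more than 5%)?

Yes

Chain via Vantage Shipping BV → Brightpath Pharma AG → Granite Group plc (R2): 55% × 21% × 68% × 47% = 3.69138% of Fairlane Manufacturing Inc.
Chain via Quarry Trust → Cobalt Media Ltd → Orion Realty LP (R2): 22% × 17% × 38% × 36% = 0.511632% of Fairlane Manufacturing Inc.
Direct interest in Fairlane Manufacturing Inc: 3%.
Aggregating (R1): 3.69138% + 0.511632% + 3% = 7.203012%.
7.203012% exceeds the 5% threshold, so Emil is a related party to Fairlane Manufacturing Inc.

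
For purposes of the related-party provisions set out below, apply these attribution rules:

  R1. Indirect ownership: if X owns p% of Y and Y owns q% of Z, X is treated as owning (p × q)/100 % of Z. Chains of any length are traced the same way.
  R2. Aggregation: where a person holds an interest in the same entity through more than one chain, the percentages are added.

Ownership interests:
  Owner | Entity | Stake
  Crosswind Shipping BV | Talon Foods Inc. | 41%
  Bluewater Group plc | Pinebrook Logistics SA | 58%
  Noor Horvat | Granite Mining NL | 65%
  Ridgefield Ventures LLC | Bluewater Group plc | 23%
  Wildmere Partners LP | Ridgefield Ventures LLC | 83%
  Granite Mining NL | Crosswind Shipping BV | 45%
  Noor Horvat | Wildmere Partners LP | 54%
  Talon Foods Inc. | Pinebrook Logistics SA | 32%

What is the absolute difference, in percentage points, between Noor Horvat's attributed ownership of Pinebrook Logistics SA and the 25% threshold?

Chain via Wildmere Partners LP → Ridgefield Ventures LLC → Bluewater Group plc (R1): 54% × 83% × 23% × 58% = 5.978988% of Pinebrook Logistics SA.
Chain via Granite Mining NL → Crosswind Shipping BV → Talon Foods Inc. (R1): 65% × 45% × 41% × 32% = 3.8376% of Pinebrook Logistics SA.
Aggregating (R2): 5.978988% + 3.8376% = 9.816588%.
9.816588% falls short of the 25% threshold by 15.183412 percentage points.

15.183412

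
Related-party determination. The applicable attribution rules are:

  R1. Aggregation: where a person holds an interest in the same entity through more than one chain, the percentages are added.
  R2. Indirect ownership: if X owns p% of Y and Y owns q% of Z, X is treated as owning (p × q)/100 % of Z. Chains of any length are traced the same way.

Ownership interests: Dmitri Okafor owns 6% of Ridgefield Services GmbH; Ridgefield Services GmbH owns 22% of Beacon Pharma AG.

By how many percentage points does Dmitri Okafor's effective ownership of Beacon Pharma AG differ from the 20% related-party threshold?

Chain via Ridgefield Services GmbH (R2): 6% × 22% = 1.32% of Beacon Pharma AG.
1.32% falls short of the 20% threshold by 18.68 percentage points.

18.68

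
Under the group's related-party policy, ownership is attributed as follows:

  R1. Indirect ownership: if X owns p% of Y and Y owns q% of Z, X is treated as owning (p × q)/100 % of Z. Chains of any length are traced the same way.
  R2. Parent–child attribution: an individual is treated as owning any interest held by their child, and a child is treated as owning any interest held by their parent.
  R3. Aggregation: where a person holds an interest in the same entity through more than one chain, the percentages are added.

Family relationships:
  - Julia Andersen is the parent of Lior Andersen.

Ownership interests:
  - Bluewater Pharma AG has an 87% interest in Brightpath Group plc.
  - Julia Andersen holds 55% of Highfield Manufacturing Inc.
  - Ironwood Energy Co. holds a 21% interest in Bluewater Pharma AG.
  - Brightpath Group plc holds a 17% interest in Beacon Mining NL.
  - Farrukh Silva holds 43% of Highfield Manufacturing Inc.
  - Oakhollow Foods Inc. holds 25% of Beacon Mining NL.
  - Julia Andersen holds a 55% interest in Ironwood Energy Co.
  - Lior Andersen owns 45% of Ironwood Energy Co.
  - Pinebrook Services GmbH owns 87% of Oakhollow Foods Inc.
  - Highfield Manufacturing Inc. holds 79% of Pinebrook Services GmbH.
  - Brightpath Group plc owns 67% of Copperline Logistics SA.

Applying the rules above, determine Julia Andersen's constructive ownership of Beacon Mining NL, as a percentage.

By parent–child attribution (R2), Julia Andersen is treated as also owning Lior Andersen's interest in Ironwood Energy Co, giving 55% + 45% = 100%.
Chain via Ironwood Energy Co. → Bluewater Pharma AG → Brightpath Group plc (R1): 100% × 21% × 87% × 17% = 3.1059% of Beacon Mining NL.
Chain via Highfield Manufacturing Inc. → Pinebrook Services GmbH → Oakhollow Foods Inc. (R1): 55% × 79% × 87% × 25% = 9.450375% of Beacon Mining NL.
Aggregating (R3): 3.1059% + 9.450375% = 12.556275%.

12.556275%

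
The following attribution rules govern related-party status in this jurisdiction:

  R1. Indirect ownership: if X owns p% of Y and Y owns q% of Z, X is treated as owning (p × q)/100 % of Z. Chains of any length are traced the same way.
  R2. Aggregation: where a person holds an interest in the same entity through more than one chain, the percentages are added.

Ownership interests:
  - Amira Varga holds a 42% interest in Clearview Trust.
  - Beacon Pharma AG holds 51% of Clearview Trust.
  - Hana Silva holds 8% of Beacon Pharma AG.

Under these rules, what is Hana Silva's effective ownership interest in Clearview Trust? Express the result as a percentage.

4.08%

Chain via Beacon Pharma AG (R1): 8% × 51% = 4.08% of Clearview Trust.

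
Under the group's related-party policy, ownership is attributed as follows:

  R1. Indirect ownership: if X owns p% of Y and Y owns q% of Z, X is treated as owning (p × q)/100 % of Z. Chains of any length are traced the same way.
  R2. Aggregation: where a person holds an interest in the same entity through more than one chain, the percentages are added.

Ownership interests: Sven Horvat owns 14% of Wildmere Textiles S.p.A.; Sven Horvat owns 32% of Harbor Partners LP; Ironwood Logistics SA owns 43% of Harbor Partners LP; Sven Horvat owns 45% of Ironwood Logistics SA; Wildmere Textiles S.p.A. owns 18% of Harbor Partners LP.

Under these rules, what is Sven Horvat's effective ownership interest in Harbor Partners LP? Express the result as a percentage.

53.87%

Chain via Ironwood Logistics SA (R1): 45% × 43% = 19.35% of Harbor Partners LP.
Chain via Wildmere Textiles S.p.A. (R1): 14% × 18% = 2.52% of Harbor Partners LP.
Direct interest in Harbor Partners LP: 32%.
Aggregating (R2): 19.35% + 2.52% + 32% = 53.87%.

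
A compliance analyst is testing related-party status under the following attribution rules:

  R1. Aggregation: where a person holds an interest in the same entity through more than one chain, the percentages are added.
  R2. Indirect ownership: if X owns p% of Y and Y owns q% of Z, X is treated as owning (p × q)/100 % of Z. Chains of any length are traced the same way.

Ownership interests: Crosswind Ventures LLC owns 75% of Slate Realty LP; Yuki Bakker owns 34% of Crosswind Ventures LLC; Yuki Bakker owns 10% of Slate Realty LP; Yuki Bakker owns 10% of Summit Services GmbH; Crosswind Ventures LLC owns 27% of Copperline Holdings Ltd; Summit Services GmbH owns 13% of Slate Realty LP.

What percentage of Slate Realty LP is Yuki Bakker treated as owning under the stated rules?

36.8%

Chain via Summit Services GmbH (R2): 10% × 13% = 1.3% of Slate Realty LP.
Chain via Crosswind Ventures LLC (R2): 34% × 75% = 25.5% of Slate Realty LP.
Direct interest in Slate Realty LP: 10%.
Aggregating (R1): 1.3% + 25.5% + 10% = 36.8%.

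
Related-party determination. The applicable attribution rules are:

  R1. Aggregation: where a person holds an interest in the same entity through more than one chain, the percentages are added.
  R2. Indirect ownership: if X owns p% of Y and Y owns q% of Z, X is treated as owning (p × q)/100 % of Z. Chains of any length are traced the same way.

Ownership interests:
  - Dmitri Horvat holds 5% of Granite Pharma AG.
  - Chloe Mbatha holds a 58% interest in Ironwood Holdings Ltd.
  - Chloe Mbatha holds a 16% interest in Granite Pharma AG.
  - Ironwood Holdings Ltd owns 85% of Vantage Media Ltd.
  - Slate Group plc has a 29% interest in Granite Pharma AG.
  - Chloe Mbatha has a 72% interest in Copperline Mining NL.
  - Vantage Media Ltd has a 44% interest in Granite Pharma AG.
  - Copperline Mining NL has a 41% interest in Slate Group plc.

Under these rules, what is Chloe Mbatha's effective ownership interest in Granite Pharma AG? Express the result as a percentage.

46.2528%

Chain via Copperline Mining NL → Slate Group plc (R2): 72% × 41% × 29% = 8.5608% of Granite Pharma AG.
Chain via Ironwood Holdings Ltd → Vantage Media Ltd (R2): 58% × 85% × 44% = 21.692% of Granite Pharma AG.
Direct interest in Granite Pharma AG: 16%.
Aggregating (R1): 8.5608% + 21.692% + 16% = 46.2528%.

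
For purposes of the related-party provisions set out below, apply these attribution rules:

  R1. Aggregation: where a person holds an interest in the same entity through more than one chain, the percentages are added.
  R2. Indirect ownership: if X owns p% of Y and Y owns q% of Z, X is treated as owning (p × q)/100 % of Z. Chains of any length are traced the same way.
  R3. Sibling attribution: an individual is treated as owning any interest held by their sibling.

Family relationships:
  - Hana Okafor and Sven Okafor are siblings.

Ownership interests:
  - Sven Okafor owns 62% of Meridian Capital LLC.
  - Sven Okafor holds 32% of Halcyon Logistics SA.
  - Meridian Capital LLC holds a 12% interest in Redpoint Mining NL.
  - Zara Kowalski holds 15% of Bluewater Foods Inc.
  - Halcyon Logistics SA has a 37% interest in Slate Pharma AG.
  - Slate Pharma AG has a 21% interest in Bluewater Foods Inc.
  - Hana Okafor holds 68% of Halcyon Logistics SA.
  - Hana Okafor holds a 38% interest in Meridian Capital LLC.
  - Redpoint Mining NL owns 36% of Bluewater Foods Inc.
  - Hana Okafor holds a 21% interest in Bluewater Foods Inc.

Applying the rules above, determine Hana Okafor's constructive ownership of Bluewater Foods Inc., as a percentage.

By sibling attribution (R3), Hana Okafor is treated as also owning Sven Okafor's interest in Meridian Capital LLC, giving 38% + 62% = 100%.
By sibling attribution (R3), Hana Okafor is treated as also owning Sven Okafor's interest in Halcyon Logistics SA, giving 68% + 32% = 100%.
Chain via Meridian Capital LLC → Redpoint Mining NL (R2): 100% × 12% × 36% = 4.32% of Bluewater Foods Inc.
Chain via Halcyon Logistics SA → Slate Pharma AG (R2): 100% × 37% × 21% = 7.77% of Bluewater Foods Inc.
Direct interest in Bluewater Foods Inc: 21%.
Aggregating (R1): 4.32% + 7.77% + 21% = 33.09%.

33.09%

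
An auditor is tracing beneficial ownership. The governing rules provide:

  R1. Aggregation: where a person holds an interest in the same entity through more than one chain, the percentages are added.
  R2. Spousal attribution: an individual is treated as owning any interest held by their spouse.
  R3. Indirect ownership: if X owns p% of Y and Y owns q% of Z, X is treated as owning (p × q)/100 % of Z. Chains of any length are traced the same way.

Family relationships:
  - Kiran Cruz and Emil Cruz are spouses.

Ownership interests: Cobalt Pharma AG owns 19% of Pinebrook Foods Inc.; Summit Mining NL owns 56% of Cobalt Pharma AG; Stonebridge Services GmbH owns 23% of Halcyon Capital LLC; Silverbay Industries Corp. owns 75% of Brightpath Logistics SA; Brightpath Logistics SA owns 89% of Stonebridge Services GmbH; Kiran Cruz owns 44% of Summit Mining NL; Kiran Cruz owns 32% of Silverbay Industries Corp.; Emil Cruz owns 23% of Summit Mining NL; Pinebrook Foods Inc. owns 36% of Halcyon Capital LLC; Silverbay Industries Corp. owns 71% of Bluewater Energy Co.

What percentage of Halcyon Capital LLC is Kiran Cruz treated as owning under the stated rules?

By spousal attribution (R2), Kiran Cruz is treated as also owning Emil Cruz's interest in Summit Mining NL, giving 44% + 23% = 67%.
Chain via Silverbay Industries Corp. → Brightpath Logistics SA → Stonebridge Services GmbH (R3): 32% × 75% × 89% × 23% = 4.9128% of Halcyon Capital LLC.
Chain via Summit Mining NL → Cobalt Pharma AG → Pinebrook Foods Inc. (R3): 67% × 56% × 19% × 36% = 2.566368% of Halcyon Capital LLC.
Aggregating (R1): 4.9128% + 2.566368% = 7.479168%.

7.479168%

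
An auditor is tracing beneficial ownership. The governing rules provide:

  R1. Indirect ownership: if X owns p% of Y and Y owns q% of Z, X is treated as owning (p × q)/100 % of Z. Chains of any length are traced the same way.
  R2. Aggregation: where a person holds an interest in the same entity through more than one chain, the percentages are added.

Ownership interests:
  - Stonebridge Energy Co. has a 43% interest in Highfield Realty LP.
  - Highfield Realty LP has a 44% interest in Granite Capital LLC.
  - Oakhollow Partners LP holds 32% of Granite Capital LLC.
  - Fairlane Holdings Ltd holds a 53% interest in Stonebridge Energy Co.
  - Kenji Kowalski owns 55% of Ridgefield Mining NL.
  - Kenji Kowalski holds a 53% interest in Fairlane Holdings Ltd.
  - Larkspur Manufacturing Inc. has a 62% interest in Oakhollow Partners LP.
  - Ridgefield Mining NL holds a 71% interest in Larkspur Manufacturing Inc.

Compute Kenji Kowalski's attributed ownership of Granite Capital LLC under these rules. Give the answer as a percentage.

13.062148%

Chain via Ridgefield Mining NL → Larkspur Manufacturing Inc. → Oakhollow Partners LP (R1): 55% × 71% × 62% × 32% = 7.74752% of Granite Capital LLC.
Chain via Fairlane Holdings Ltd → Stonebridge Energy Co. → Highfield Realty LP (R1): 53% × 53% × 43% × 44% = 5.314628% of Granite Capital LLC.
Aggregating (R2): 7.74752% + 5.314628% = 13.062148%.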